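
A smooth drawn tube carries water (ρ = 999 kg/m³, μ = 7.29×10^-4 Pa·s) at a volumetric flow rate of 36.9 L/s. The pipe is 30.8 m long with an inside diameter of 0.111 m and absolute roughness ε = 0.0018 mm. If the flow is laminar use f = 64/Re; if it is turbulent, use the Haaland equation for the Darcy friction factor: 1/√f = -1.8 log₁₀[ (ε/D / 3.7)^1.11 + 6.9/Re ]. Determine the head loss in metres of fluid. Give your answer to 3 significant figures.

h_f ≈ 2.66 m

Q = 36.9 L/s = 36.9/1000 = 0.0369 m³/s.
Cross-sectional area A = πD²/4 = π(0.111)²/4 = 0.009677 m²; mean velocity V = Q/A = 0.0369/0.009677 = 3.813 m/s.
Reynolds number Re = ρVD/μ = 999 · 3.813 · 0.111 / 0.000729 = 5.8e+05.
Re > 4000 → turbulent. Relative roughness ε/D = 1.8e-06/0.111 = 1.62e-05. Haaland: 1/√f = -1.8 log₁₀[(1.62e-05/3.7)^1.11 + 6.9/5.8e+05] = -1.8 log₁₀[1.13e-06 + 1.19e-05] = 8.793, so f = 0.01293.
Darcy-Weisbach: ΔP = f(L/D)(ρV²/2) = 0.01293·(30.8/0.111)·(999·3.813²/2) = 0.01293·277.5·7263 = 2.606e+04 Pa.
Head loss h_f = ΔP/(ρg) = 2.606e+04/(999·9.81) = 2.66 m.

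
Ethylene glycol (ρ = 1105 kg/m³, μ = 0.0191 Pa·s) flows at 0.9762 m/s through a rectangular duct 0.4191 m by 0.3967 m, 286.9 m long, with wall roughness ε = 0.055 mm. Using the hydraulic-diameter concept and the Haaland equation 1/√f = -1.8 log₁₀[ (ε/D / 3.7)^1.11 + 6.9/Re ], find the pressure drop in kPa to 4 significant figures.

ΔP ≈ 9.303 kPa

Hydraulic diameter D_h = 4A/P = 4·(0.4191·0.3967)/(2·(0.4191+0.3967)) = 0.665/1.632 = 0.4076 m.
Re = ρVD_h/μ = 1105·0.9762·0.4076/0.0191 = 2.302e+04.
ε/D_h = 5.5e-05/0.4076 = 0.000135; Haaland gives 1/√f = -1.8 log₁₀[1.19e-05+0.0003] = 6.312, so f = 0.0251.
ΔP = f(L/D_h)(ρV²/2) = 0.0251·286.9/0.4076·526.5 = 9303 Pa.
ΔP = 9.303 kPa.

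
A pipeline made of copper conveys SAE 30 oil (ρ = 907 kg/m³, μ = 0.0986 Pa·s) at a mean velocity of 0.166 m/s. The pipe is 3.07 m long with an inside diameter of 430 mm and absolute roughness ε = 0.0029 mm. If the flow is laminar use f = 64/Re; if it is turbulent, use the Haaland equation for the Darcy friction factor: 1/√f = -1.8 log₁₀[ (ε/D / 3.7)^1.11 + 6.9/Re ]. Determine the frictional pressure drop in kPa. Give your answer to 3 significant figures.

Reynolds number Re = ρVD/μ = 907 · 0.166 · 0.43 / 0.0986 = 656.6.
Re < 2300 → laminar flow, so f = 64/Re = 64/656.6 = 0.09747 (the turbulent correlation is not needed).
Darcy-Weisbach: ΔP = f(L/D)(ρV²/2) = 0.09747·(3.07/0.43)·(907·0.166²/2) = 0.09747·7.14·12.5 = 8.696 Pa.
ΔP = 8.696 Pa = 0.00870 kPa.

ΔP ≈ 0.00870 kPa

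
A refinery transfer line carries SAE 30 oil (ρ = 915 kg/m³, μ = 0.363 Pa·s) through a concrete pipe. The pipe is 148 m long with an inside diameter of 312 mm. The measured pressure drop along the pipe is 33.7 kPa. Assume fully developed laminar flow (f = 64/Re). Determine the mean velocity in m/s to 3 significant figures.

For laminar flow, f = 64/Re with Re = ρVD/μ, so Darcy-Weisbach reduces to ΔP = 32μLV/D². Solving for V: V = ΔP·D²/(32μL) = 3.37e+04·(0.312)²/(32·0.363·148) = 1.908 m/s.
Check: Re = ρVD/μ = 915·1.908·0.312/0.363 = 1501 < 2300, so the laminar assumption holds.

V ≈ 1.91 m/s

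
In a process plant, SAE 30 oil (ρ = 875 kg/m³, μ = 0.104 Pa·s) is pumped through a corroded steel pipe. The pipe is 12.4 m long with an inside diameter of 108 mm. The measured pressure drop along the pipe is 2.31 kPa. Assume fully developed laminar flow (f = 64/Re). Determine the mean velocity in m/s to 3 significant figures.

For laminar flow, f = 64/Re with Re = ρVD/μ, so Darcy-Weisbach reduces to ΔP = 32μLV/D². Solving for V: V = ΔP·D²/(32μL) = 2310·(0.108)²/(32·0.104·12.4) = 0.6529 m/s.
Check: Re = ρVD/μ = 875·0.6529·0.108/0.104 = 593.3 < 2300, so the laminar assumption holds.

V ≈ 0.653 m/s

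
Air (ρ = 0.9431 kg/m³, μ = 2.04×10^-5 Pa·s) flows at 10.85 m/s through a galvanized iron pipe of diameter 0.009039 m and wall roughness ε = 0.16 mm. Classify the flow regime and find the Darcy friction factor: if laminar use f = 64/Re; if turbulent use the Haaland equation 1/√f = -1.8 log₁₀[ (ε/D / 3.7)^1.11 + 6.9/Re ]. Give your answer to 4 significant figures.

Re = ρVD/μ = 0.9431·10.85·0.009039/2.04e-05 = 4534.
Re > 4000 → turbulent. ε/D = 0.00016/0.009039 = 0.0177; Haaland: 1/√f = -1.8 log₁₀[0.00266 + 0.00152] = 4.282, so f = 0.05454.

f ≈ 0.05454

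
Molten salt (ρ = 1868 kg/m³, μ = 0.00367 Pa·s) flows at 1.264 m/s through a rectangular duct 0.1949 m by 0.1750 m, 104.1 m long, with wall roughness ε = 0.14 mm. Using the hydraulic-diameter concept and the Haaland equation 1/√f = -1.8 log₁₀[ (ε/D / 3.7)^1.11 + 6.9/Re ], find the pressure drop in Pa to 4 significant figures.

Hydraulic diameter D_h = 4A/P = 4·(0.1949·0.175)/(2·(0.1949+0.175)) = 0.1364/0.7398 = 0.1844 m.
Re = ρVD_h/μ = 1868·1.264·0.1844/0.00367 = 1.186e+05.
ε/D_h = 0.00014/0.1844 = 0.000759; Haaland gives 1/√f = -1.8 log₁₀[8.06e-05+5.82e-05] = 6.944, so f = 0.02074.
ΔP = f(L/D_h)(ρV²/2) = 0.02074·104.1/0.1844·1492 = 1.747e+04 Pa.

ΔP ≈ 17470 Pa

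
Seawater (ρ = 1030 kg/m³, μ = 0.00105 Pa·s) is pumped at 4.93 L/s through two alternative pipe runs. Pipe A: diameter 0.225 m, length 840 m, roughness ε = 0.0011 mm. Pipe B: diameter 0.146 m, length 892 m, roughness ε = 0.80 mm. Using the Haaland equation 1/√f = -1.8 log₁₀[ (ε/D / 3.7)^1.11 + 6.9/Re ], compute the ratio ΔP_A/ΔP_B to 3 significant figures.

ΔP_A/ΔP_B ≈ 0.0780

Pipe A: V = Q/A = 0.00493/0.03976 = 0.124 m/s; Re = 2.737e+04; ε/D = 4.89e-06; Haaland → f = 0.02384; ΔP_A = f(L/D)(ρV²/2) = 704.8 Pa.
Pipe B: V = Q/A = 0.00493/0.01674 = 0.2945 m/s; Re = 4.217e+04; ε/D = 0.00548; Haaland → f = 0.03313; ΔP_B = f(L/D)(ρV²/2) = 9040 Pa.
ΔP_A/ΔP_B = 704.8/9040 = 0.0780.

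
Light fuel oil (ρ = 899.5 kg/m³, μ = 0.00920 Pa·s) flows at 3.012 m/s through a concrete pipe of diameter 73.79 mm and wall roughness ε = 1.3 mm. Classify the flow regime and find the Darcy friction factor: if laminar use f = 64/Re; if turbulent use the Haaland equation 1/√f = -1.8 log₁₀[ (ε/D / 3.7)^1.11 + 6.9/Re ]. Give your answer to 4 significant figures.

Re = ρVD/μ = 899.5·3.012·0.07379/0.0092 = 2.173e+04.
Re > 4000 → turbulent. ε/D = 0.0013/0.07379 = 0.0176; Haaland: 1/√f = -1.8 log₁₀[0.00264 + 0.000318] = 4.551, so f = 0.04828.

f ≈ 0.04828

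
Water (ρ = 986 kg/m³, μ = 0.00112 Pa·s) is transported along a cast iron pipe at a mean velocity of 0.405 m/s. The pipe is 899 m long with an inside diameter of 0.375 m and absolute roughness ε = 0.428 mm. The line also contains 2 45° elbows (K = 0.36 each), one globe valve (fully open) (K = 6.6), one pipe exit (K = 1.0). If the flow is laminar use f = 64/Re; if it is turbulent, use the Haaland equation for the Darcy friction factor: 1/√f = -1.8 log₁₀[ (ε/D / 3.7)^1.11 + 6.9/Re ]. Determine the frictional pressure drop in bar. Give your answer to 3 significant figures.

Reynolds number Re = ρVD/μ = 986 · 0.405 · 0.375 / 0.00112 = 1.337e+05.
Re > 4000 → turbulent. Relative roughness ε/D = 0.000428/0.375 = 0.00114. Haaland: 1/√f = -1.8 log₁₀[(0.00114/3.7)^1.11 + 6.9/1.337e+05] = -1.8 log₁₀[0.000127 + 5.16e-05] = 6.748, so f = 0.02196.
Total minor-loss coefficient ΣK = 2·0.36 + 1·6.6 + 1·1 = 8.32.
ΔP = [f·L/D + ΣK]·(ρV²/2) = [0.02196·899/0.375 + 8.32]·(986·0.405²/2) = [52.65 + 8.32]·80.86 = 4931 Pa.
ΔP = 4931 Pa = 0.0493 bar.

ΔP ≈ 0.0493 bar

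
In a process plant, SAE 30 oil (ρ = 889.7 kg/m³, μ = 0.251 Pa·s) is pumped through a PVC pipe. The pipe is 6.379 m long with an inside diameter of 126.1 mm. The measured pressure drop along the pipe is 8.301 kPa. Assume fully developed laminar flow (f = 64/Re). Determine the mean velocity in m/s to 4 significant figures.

For laminar flow, f = 64/Re with Re = ρVD/μ, so Darcy-Weisbach reduces to ΔP = 32μLV/D². Solving for V: V = ΔP·D²/(32μL) = 8301·(0.1261)²/(32·0.251·6.379) = 2.576 m/s.
Check: Re = ρVD/μ = 889.7·2.576·0.1261/0.251 = 1152 < 2300, so the laminar assumption holds.

V ≈ 2.576 m/s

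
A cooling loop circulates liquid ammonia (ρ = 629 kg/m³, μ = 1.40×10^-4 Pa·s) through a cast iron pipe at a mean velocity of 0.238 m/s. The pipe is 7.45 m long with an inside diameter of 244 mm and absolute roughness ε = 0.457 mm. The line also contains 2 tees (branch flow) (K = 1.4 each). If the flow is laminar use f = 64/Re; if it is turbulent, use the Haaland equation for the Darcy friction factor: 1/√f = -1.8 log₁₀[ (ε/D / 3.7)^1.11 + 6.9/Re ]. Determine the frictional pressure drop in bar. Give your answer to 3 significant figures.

Reynolds number Re = ρVD/μ = 629 · 0.238 · 0.244 / 0.00014 = 2.609e+05.
Re > 4000 → turbulent. Relative roughness ε/D = 0.000457/0.244 = 0.00187. Haaland: 1/√f = -1.8 log₁₀[(0.00187/3.7)^1.11 + 6.9/2.609e+05] = -1.8 log₁₀[0.00022 + 2.64e-05] = 6.496, so f = 0.0237.
Total minor-loss coefficient ΣK = 2·1.4 = 2.8.
ΔP = [f·L/D + ΣK]·(ρV²/2) = [0.0237·7.45/0.244 + 2.8]·(629·0.238²/2) = [0.7236 + 2.8]·17.81 = 62.77 Pa.
ΔP = 62.77 Pa = 6.28×10^-4 bar.

ΔP ≈ 6.28×10^-4 bar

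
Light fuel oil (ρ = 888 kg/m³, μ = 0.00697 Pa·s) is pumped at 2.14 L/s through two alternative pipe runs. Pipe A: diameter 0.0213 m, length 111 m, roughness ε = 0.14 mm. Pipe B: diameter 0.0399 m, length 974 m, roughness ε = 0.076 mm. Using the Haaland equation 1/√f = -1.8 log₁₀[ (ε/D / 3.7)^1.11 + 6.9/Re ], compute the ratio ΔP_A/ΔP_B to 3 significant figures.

Pipe A: V = Q/A = 0.00214/0.0003563 = 6.006 m/s; Re = 1.63e+04; ε/D = 0.00657; Haaland → f = 0.03713; ΔP_A = f(L/D)(ρV²/2) = 3.099e+06 Pa.
Pipe B: V = Q/A = 0.00214/0.00125 = 1.712 m/s; Re = 8700; ε/D = 0.0019; Haaland → f = 0.03446; ΔP_B = f(L/D)(ρV²/2) = 1.094e+06 Pa.
ΔP_A/ΔP_B = 3.099e+06/1.094e+06 = 2.83.

ΔP_A/ΔP_B ≈ 2.83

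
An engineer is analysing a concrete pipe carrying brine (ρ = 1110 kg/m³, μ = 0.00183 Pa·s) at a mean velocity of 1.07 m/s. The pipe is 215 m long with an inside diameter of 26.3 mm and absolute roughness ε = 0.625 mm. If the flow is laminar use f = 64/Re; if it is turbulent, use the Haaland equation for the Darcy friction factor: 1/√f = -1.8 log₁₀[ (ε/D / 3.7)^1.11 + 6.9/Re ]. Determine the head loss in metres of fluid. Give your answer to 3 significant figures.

h_f ≈ 25.8 m

Reynolds number Re = ρVD/μ = 1110 · 1.07 · 0.0263 / 0.00183 = 1.707e+04.
Re > 4000 → turbulent. Relative roughness ε/D = 0.000625/0.0263 = 0.0238. Haaland: 1/√f = -1.8 log₁₀[(0.0238/3.7)^1.11 + 6.9/1.707e+04] = -1.8 log₁₀[0.00369 + 0.000404] = 4.299, so f = 0.05411.
Darcy-Weisbach: ΔP = f(L/D)(ρV²/2) = 0.05411·(215/0.0263)·(1110·1.07²/2) = 0.05411·8175·635.4 = 2.811e+05 Pa.
Head loss h_f = ΔP/(ρg) = 2.811e+05/(1110·9.81) = 25.8 m.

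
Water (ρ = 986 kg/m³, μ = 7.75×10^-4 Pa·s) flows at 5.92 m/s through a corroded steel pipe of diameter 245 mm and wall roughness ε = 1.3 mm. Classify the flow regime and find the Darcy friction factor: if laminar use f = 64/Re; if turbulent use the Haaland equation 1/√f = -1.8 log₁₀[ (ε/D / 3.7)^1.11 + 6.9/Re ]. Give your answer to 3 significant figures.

f ≈ 0.0310

Re = ρVD/μ = 986·5.92·0.245/0.000775 = 1.845e+06.
Re > 4000 → turbulent. ε/D = 0.0013/0.245 = 0.00531; Haaland: 1/√f = -1.8 log₁₀[0.000698 + 3.74e-06] = 5.677, so f = 0.03103.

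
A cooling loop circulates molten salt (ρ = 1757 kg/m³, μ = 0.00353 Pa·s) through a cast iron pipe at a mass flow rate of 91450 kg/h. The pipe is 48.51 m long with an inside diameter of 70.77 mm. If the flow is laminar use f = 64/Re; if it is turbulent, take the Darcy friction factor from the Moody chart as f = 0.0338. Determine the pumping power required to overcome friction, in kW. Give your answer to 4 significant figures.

P ≈ 3.976 kW

ṁ = 91450 kg/h = 91450/3600 = 25.4 kg/s.
A = πD²/4 = π(0.07077)²/4 = 0.003934 m²; mean velocity V = ṁ/(ρA) = 25.4/(1757 · 0.003934) = 3.676 m/s.
Reynolds number Re = ρVD/μ = 1757 · 3.676 · 0.07077 / 0.00353 = 1.295e+05.
Re > 4000 → turbulent; use the Moody-chart value f = 0.0338.
Darcy-Weisbach: ΔP = f(L/D)(ρV²/2) = 0.0338·(48.51/0.07077)·(1757·3.676²/2) = 0.0338·685.5·1.187e+04 = 2.75e+05 Pa.
Q = ṁ/ρ = 25.4/1757 = 0.01446 m³/s.
Pumping power P = QΔP = 0.01446·2.75e+05 = 3975.5 W = 3.976 kW.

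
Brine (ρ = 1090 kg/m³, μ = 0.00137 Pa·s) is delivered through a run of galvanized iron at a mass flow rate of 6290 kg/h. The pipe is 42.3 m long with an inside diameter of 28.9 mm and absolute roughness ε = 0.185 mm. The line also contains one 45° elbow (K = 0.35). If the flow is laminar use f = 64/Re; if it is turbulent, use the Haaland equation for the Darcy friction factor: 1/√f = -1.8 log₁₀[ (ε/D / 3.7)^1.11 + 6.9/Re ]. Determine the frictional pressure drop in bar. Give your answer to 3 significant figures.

ΔP ≈ 1.64 bar

ṁ = 6290 kg/h = 6290/3600 = 1.747 kg/s.
A = πD²/4 = π(0.0289)²/4 = 0.000656 m²; mean velocity V = ṁ/(ρA) = 1.747/(1090 · 0.000656) = 2.444 m/s.
Reynolds number Re = ρVD/μ = 1090 · 2.444 · 0.0289 / 0.00137 = 5.619e+04.
Re > 4000 → turbulent. Relative roughness ε/D = 0.000185/0.0289 = 0.0064. Haaland: 1/√f = -1.8 log₁₀[(0.0064/3.7)^1.11 + 6.9/5.619e+04] = -1.8 log₁₀[0.00086 + 0.000123] = 5.414, so f = 0.03412.
Total minor-loss coefficient ΣK = 1·0.35 = 0.35.
ΔP = [f·L/D + ΣK]·(ρV²/2) = [0.03412·42.3/0.0289 + 0.35]·(1090·2.444²/2) = [49.94 + 0.35]·3254 = 1.637e+05 Pa.
ΔP = 1.637e+05 Pa = 1.64 bar.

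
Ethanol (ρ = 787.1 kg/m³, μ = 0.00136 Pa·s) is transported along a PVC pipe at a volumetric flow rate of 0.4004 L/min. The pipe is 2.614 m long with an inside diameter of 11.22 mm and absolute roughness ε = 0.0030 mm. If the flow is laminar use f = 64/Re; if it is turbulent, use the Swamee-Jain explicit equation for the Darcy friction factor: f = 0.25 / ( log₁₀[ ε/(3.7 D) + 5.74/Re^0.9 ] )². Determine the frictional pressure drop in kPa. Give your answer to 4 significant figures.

Q = 0.4004 L/min = 0.4004/60000 = 6.673e-06 m³/s.
Cross-sectional area A = πD²/4 = π(0.01122)²/4 = 9.887e-05 m²; mean velocity V = Q/A = 6.673e-06/9.887e-05 = 0.06749 m/s.
Reynolds number Re = ρVD/μ = 787.1 · 0.06749 · 0.01122 / 0.00136 = 438.3.
Re < 2300 → laminar flow, so f = 64/Re = 64/438.3 = 0.146 (the turbulent correlation is not needed).
Darcy-Weisbach: ΔP = f(L/D)(ρV²/2) = 0.146·(2.614/0.01122)·(787.1·0.06749²/2) = 0.146·233·1.793 = 60.99 Pa.
ΔP = 60.99 Pa = 0.06099 kPa.

ΔP ≈ 0.06099 kPa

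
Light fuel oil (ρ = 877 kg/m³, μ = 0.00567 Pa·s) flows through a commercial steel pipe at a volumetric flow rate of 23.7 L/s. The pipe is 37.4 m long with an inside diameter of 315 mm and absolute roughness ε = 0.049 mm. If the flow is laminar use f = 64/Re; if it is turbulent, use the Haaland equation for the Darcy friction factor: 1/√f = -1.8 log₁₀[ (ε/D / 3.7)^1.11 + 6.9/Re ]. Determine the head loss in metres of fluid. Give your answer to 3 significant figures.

Q = 23.7 L/s = 23.7/1000 = 0.0237 m³/s.
Cross-sectional area A = πD²/4 = π(0.315)²/4 = 0.07793 m²; mean velocity V = Q/A = 0.0237/0.07793 = 0.3041 m/s.
Reynolds number Re = ρVD/μ = 877 · 0.3041 · 0.315 / 0.00567 = 1.482e+04.
Re > 4000 → turbulent. Relative roughness ε/D = 4.9e-05/0.315 = 0.000156. Haaland: 1/√f = -1.8 log₁₀[(0.000156/3.7)^1.11 + 6.9/1.482e+04] = -1.8 log₁₀[1.39e-05 + 0.000466] = 5.974, so f = 0.02802.
Darcy-Weisbach: ΔP = f(L/D)(ρV²/2) = 0.02802·(37.4/0.315)·(877·0.3041²/2) = 0.02802·118.7·40.55 = 134.9 Pa.
Head loss h_f = ΔP/(ρg) = 134.9/(877·9.81) = 0.0157 m.

h_f ≈ 0.0157 m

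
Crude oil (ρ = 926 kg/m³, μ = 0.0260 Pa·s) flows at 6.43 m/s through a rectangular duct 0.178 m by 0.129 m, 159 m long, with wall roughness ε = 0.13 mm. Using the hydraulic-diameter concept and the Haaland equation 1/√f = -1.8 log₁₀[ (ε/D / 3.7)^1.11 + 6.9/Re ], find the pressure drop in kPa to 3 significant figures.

ΔP ≈ 504 kPa

Hydraulic diameter D_h = 4A/P = 4·(0.178·0.129)/(2·(0.178+0.129)) = 0.09185/0.614 = 0.1496 m.
Re = ρVD_h/μ = 926·6.43·0.1496/0.026 = 3.426e+04.
ε/D_h = 0.00013/0.1496 = 0.000869; Haaland gives 1/√f = -1.8 log₁₀[9.37e-05+0.000201] = 6.354, so f = 0.02477.
ΔP = f(L/D_h)(ρV²/2) = 0.02477·159/0.1496·1.914e+04 = 5.04e+05 Pa.
ΔP = 504 kPa.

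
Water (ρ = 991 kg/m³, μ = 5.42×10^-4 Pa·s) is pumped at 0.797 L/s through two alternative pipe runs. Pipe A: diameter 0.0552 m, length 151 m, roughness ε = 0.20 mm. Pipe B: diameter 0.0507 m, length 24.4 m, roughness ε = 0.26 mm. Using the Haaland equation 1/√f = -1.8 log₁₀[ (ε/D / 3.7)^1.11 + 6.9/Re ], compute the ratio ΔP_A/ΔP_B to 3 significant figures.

Pipe A: V = Q/A = 0.000797/0.002393 = 0.333 m/s; Re = 3.361e+04; ε/D = 0.00362; Haaland → f = 0.03054; ΔP_A = f(L/D)(ρV²/2) = 4591 Pa.
Pipe B: V = Q/A = 0.000797/0.002019 = 0.3948 m/s; Re = 3.66e+04; ε/D = 0.00513; Haaland → f = 0.03285; ΔP_B = f(L/D)(ρV²/2) = 1221 Pa.
ΔP_A/ΔP_B = 4591/1221 = 3.76.

ΔP_A/ΔP_B ≈ 3.76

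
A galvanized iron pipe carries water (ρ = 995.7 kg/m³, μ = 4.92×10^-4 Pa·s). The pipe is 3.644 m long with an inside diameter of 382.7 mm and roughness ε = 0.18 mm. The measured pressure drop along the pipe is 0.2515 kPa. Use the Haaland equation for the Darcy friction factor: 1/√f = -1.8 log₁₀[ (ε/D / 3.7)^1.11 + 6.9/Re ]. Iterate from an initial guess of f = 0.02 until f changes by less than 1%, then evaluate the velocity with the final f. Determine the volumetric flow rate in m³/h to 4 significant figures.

Q ≈ 734.9 m³/h

Rearranging Darcy-Weisbach: V = √(2·ΔP·D/(f·L·ρ)). With ε/D = 0.00018/0.3827 = 0.00047, iterate starting from f = 0.02:
  f = 0.02 → V = √(2·251.5·0.3827/(0.02·3.644·995.7)) = 1.629 m/s; Re = ρVD/μ = 1.261e+06; f → 0.01687
  f = 0.01687 → V = 1.773 m/s; Re = 1.373e+06; f → 0.01684
Converged (Δf/f < 1%). With the final f = 0.01684: V = √(2·251.5·0.3827/(0.01684·3.644·995.7)) = 1.775 m/s.
Q = V·A = 1.775·(π/4·0.3827²) = 0.2041 m³/s = 734.9 m³/h.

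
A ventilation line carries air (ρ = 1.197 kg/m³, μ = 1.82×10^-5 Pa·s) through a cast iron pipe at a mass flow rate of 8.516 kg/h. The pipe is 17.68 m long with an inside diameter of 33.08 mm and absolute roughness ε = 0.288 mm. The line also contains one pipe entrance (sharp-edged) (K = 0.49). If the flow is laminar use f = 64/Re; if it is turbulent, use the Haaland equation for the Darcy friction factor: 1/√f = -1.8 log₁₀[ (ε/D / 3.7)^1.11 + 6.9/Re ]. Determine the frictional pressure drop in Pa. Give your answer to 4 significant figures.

ṁ = 8.516 kg/h = 8.516/3600 = 0.002366 kg/s.
A = πD²/4 = π(0.03308)²/4 = 0.0008595 m²; mean velocity V = ṁ/(ρA) = 0.002366/(1.197 · 0.0008595) = 2.299 m/s.
Reynolds number Re = ρVD/μ = 1.197 · 2.299 · 0.03308 / 1.82e-05 = 5003.
Re > 4000 → turbulent. Relative roughness ε/D = 0.000288/0.03308 = 0.00871. Haaland: 1/√f = -1.8 log₁₀[(0.00871/3.7)^1.11 + 6.9/5003] = -1.8 log₁₀[0.00121 + 0.00138] = 4.657, so f = 0.04612.
Total minor-loss coefficient ΣK = 1·0.49 = 0.49.
ΔP = [f·L/D + ΣK]·(ρV²/2) = [0.04612·17.68/0.03308 + 0.49]·(1.197·2.299²/2) = [24.65 + 0.49]·3.164 = 79.55 Pa.

ΔP ≈ 79.55 Pa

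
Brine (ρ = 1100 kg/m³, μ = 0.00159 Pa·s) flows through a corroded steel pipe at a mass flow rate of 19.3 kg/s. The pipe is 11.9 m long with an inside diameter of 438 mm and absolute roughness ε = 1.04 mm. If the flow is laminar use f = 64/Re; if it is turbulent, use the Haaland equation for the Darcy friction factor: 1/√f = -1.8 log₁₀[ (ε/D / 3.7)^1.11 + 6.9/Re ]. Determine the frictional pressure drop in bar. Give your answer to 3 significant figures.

A = πD²/4 = π(0.438)²/4 = 0.1507 m²; mean velocity V = ṁ/(ρA) = 19.3/(1100 · 0.1507) = 0.1164 m/s.
Reynolds number Re = ρVD/μ = 1100 · 0.1164 · 0.438 / 0.00159 = 3.529e+04.
Re > 4000 → turbulent. Relative roughness ε/D = 0.00104/0.438 = 0.00237. Haaland: 1/√f = -1.8 log₁₀[(0.00237/3.7)^1.11 + 6.9/3.529e+04] = -1.8 log₁₀[0.000286 + 0.000196] = 5.971, so f = 0.02804.
Darcy-Weisbach: ΔP = f(L/D)(ρV²/2) = 0.02804·(11.9/0.438)·(1100·0.1164²/2) = 0.02804·27.17·7.458 = 5.682 Pa.
ΔP = 5.682 Pa = 5.68×10^-5 bar.

ΔP ≈ 5.68×10^-5 bar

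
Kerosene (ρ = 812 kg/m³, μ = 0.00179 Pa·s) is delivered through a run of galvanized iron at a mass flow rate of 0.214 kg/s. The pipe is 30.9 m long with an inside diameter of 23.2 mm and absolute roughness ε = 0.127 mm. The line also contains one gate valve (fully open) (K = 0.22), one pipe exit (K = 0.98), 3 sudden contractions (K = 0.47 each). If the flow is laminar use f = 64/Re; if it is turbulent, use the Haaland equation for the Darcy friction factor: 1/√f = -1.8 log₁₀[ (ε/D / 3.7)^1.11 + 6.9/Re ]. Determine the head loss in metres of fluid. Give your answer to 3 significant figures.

h_f ≈ 1.13 m

A = πD²/4 = π(0.0232)²/4 = 0.0004227 m²; mean velocity V = ṁ/(ρA) = 0.214/(812 · 0.0004227) = 0.6234 m/s.
Reynolds number Re = ρVD/μ = 812 · 0.6234 · 0.0232 / 0.00179 = 6561.
Re > 4000 → turbulent. Relative roughness ε/D = 0.000127/0.0232 = 0.00547. Haaland: 1/√f = -1.8 log₁₀[(0.00547/3.7)^1.11 + 6.9/6561] = -1.8 log₁₀[0.000722 + 0.00105] = 4.952, so f = 0.04078.
Total minor-loss coefficient ΣK = 1·0.22 + 1·0.98 + 3·0.47 = 2.61.
ΔP = [f·L/D + ΣK]·(ρV²/2) = [0.04078·30.9/0.0232 + 2.61]·(812·0.6234²/2) = [54.32 + 2.61]·157.8 = 8983 Pa.
Head loss h_f = ΔP/(ρg) = 8983/(812·9.81) = 1.13 m.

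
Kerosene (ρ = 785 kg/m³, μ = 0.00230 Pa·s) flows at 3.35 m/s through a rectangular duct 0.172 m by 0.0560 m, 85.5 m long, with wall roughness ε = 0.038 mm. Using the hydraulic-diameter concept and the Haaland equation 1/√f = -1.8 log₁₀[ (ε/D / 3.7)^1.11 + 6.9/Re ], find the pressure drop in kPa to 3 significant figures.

Hydraulic diameter D_h = 4A/P = 4·(0.172·0.056)/(2·(0.172+0.056)) = 0.03853/0.456 = 0.08449 m.
Re = ρVD_h/μ = 785·3.35·0.08449/0.0023 = 9.66e+04.
ε/D_h = 3.8e-05/0.08449 = 0.00045; Haaland gives 1/√f = -1.8 log₁₀[4.51e-05+7.14e-05] = 7.081, so f = 0.01995.
ΔP = f(L/D_h)(ρV²/2) = 0.01995·85.5/0.08449·4405 = 8.891e+04 Pa.
ΔP = 88.9 kPa.

ΔP ≈ 88.9 kPa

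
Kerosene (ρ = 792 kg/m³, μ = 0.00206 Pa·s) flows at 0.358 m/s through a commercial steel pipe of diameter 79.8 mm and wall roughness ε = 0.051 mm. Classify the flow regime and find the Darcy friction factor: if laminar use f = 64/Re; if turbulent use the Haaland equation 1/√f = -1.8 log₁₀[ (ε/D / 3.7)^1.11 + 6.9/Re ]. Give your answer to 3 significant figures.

Re = ρVD/μ = 792·0.358·0.0798/0.00206 = 1.098e+04.
Re > 4000 → turbulent. ε/D = 5.1e-05/0.0798 = 0.000639; Haaland: 1/√f = -1.8 log₁₀[6.66e-05 + 0.000628] = 5.685, so f = 0.03095.

f ≈ 0.0309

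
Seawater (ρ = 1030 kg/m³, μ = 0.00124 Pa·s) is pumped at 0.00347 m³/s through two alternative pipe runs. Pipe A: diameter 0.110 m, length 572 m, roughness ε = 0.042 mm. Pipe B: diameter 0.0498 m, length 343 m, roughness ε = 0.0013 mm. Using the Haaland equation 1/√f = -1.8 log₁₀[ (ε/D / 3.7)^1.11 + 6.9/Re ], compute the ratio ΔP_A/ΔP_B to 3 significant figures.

ΔP_A/ΔP_B ≈ 0.0393

Pipe A: V = Q/A = 0.00347/0.009503 = 0.3651 m/s; Re = 3.336e+04; ε/D = 0.000382; Haaland → f = 0.02366; ΔP_A = f(L/D)(ρV²/2) = 8447 Pa.
Pipe B: V = Q/A = 0.00347/0.001948 = 1.781 m/s; Re = 7.369e+04; ε/D = 2.61e-05; Haaland → f = 0.0191; ΔP_B = f(L/D)(ρV²/2) = 2.15e+05 Pa.
ΔP_A/ΔP_B = 8447/2.15e+05 = 0.0393.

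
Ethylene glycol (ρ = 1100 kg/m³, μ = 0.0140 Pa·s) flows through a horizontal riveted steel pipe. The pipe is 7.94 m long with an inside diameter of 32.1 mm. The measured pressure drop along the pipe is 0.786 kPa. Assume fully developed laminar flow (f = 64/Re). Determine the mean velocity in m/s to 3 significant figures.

V ≈ 0.228 m/s

For laminar flow, f = 64/Re with Re = ρVD/μ, so Darcy-Weisbach reduces to ΔP = 32μLV/D². Solving for V: V = ΔP·D²/(32μL) = 786·(0.0321)²/(32·0.014·7.94) = 0.2277 m/s.
Check: Re = ρVD/μ = 1100·0.2277·0.0321/0.014 = 574.3 < 2300, so the laminar assumption holds.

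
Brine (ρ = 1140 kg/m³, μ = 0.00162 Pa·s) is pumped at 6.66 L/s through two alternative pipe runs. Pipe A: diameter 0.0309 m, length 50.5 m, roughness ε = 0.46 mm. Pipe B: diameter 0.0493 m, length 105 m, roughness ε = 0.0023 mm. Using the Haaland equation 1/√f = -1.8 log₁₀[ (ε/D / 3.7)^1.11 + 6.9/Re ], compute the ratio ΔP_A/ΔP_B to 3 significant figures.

Pipe A: V = Q/A = 0.00666/0.0007499 = 8.881 m/s; Re = 1.931e+05; ε/D = 0.0149; Haaland → f = 0.04389; ΔP_A = f(L/D)(ρV²/2) = 3.225e+06 Pa.
Pipe B: V = Q/A = 0.00666/0.001909 = 3.489 m/s; Re = 1.21e+05; ε/D = 4.67e-05; Haaland → f = 0.01735; ΔP_B = f(L/D)(ρV²/2) = 2.565e+05 Pa.
ΔP_A/ΔP_B = 3.225e+06/2.565e+05 = 12.6.

ΔP_A/ΔP_B ≈ 12.6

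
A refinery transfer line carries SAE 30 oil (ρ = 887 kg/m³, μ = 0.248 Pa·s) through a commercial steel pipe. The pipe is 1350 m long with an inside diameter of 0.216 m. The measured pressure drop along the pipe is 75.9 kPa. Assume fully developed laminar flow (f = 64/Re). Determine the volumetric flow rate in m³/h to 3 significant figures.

Q ≈ 43.6 m³/h

For laminar flow, f = 64/Re with Re = ρVD/μ, so Darcy-Weisbach reduces to ΔP = 32μLV/D². Solving for V: V = ΔP·D²/(32μL) = 7.59e+04·(0.216)²/(32·0.248·1350) = 0.3305 m/s.
Check: Re = ρVD/μ = 887·0.3305·0.216/0.248 = 255.4 < 2300, so the laminar assumption holds.
Q = V·A = 0.3305·(π/4·0.216²) = 0.01211 m³/s = 43.6 m³/h.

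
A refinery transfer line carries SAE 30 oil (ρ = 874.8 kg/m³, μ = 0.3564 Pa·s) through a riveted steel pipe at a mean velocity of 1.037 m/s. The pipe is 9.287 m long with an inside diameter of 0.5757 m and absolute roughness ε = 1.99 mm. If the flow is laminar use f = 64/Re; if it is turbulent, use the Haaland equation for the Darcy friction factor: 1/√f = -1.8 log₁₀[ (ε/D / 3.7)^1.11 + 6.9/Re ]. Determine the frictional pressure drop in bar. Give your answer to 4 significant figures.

Reynolds number Re = ρVD/μ = 874.8 · 1.037 · 0.5757 / 0.356 = 1465.
Re < 2300 → laminar flow, so f = 64/Re = 64/1465 = 0.04368 (the turbulent correlation is not needed).
Darcy-Weisbach: ΔP = f(L/D)(ρV²/2) = 0.04368·(9.287/0.5757)·(874.8·1.037²/2) = 0.04368·16.13·470.4 = 331.4 Pa.
ΔP = 331.4 Pa = 0.003314 bar.

ΔP ≈ 0.003314 bar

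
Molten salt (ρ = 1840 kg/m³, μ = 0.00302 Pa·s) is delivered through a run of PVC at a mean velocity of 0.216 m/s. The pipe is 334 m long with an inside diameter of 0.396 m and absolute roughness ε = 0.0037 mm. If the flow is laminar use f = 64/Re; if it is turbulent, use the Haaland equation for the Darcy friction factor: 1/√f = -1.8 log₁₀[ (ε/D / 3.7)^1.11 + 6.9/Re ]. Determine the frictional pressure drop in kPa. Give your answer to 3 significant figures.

ΔP ≈ 0.744 kPa

Reynolds number Re = ρVD/μ = 1840 · 0.216 · 0.396 / 0.00302 = 5.211e+04.
Re > 4000 → turbulent. Relative roughness ε/D = 3.7e-06/0.396 = 9.34e-06. Haaland: 1/√f = -1.8 log₁₀[(9.34e-06/3.7)^1.11 + 6.9/5.211e+04] = -1.8 log₁₀[6.12e-07 + 0.000132] = 6.977, so f = 0.02054.
Darcy-Weisbach: ΔP = f(L/D)(ρV²/2) = 0.02054·(334/0.396)·(1840·0.216²/2) = 0.02054·843.4·42.92 = 743.7 Pa.
ΔP = 743.7 Pa = 0.744 kPa.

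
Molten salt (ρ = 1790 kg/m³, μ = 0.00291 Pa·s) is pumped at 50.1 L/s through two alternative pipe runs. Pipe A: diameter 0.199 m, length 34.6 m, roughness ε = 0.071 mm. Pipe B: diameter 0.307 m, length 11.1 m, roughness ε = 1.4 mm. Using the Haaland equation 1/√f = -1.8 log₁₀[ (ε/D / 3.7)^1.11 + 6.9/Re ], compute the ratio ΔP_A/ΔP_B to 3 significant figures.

ΔP_A/ΔP_B ≈ 16.1

Pipe A: V = Q/A = 0.0501/0.0311 = 1.611 m/s; Re = 1.972e+05; ε/D = 0.000357; Haaland → f = 0.01787; ΔP_A = f(L/D)(ρV²/2) = 7216 Pa.
Pipe B: V = Q/A = 0.0501/0.07402 = 0.6768 m/s; Re = 1.278e+05; ε/D = 0.00456; Haaland → f = 0.03031; ΔP_B = f(L/D)(ρV²/2) = 449.3 Pa.
ΔP_A/ΔP_B = 7216/449.3 = 16.1.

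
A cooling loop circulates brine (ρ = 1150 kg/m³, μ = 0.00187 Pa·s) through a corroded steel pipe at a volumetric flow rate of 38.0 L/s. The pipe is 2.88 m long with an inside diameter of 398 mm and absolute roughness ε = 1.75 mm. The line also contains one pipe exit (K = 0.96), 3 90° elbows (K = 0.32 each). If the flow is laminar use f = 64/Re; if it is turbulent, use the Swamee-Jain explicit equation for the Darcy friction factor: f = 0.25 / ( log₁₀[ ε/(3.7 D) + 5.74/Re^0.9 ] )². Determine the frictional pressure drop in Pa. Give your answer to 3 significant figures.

Q = 38.0 L/s = 38.0/1000 = 0.038 m³/s.
Cross-sectional area A = πD²/4 = π(0.398)²/4 = 0.1244 m²; mean velocity V = Q/A = 0.038/0.1244 = 0.3054 m/s.
Reynolds number Re = ρVD/μ = 1150 · 0.3054 · 0.398 / 0.00187 = 7.476e+04.
Re > 4000 → turbulent. Relative roughness ε/D = 0.00175/0.398 = 0.0044. Swamee-Jain: f = 0.25/(log₁₀[0.0044/3.7 + 5.74/7.476e+04^0.9])² = 0.25/(log₁₀[0.00119 + 0.000236])² = 0.25/(-2.846)² = 0.03086.
Total minor-loss coefficient ΣK = 1·0.96 + 3·0.32 = 1.92.
ΔP = [f·L/D + ΣK]·(ρV²/2) = [0.03086·2.88/0.398 + 1.92]·(1150·0.3054²/2) = [0.2233 + 1.92]·53.64 = 115 Pa.

ΔP ≈ 115 Pa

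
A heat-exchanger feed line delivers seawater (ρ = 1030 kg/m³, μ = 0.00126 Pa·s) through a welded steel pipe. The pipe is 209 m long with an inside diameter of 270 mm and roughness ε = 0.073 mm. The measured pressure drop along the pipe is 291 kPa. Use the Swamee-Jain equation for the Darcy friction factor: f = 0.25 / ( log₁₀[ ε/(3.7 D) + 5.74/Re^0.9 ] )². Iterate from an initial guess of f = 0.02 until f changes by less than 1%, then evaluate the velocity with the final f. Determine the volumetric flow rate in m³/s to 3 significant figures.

Q ≈ 0.396 m³/s

Rearranging Darcy-Weisbach: V = √(2·ΔP·D/(f·L·ρ)). With ε/D = 7.3e-05/0.27 = 0.00027, iterate starting from f = 0.02:
  f = 0.02 → V = √(2·2.91e+05·0.27/(0.02·209·1030)) = 6.041 m/s; Re = ρVD/μ = 1.333e+06; f → 0.0153
  f = 0.0153 → V = 6.907 m/s; Re = 1.525e+06; f → 0.01523
Converged (Δf/f < 1%). With the final f = 0.01523: V = √(2·2.91e+05·0.27/(0.01523·209·1030)) = 6.924 m/s.
Q = V·A = 6.924·(π/4·0.27²) = 0.3964 m³/s = 0.396 m³/s.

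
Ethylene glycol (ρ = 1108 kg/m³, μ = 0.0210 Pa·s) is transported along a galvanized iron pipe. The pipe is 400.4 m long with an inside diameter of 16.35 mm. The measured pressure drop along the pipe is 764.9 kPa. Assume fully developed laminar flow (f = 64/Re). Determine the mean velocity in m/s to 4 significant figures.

V ≈ 0.7599 m/s

For laminar flow, f = 64/Re with Re = ρVD/μ, so Darcy-Weisbach reduces to ΔP = 32μLV/D². Solving for V: V = ΔP·D²/(32μL) = 7.649e+05·(0.01635)²/(32·0.021·400.4) = 0.7599 m/s.
Check: Re = ρVD/μ = 1108·0.7599·0.01635/0.021 = 655.6 < 2300, so the laminar assumption holds.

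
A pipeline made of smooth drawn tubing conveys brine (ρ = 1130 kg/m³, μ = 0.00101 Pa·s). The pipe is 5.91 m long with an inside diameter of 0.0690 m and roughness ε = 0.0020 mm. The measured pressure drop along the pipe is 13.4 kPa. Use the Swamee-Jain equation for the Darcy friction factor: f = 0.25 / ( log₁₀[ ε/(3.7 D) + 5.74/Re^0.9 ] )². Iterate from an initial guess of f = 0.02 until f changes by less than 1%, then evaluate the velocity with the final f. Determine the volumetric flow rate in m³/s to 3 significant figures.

Q ≈ 0.0164 m³/s

Rearranging Darcy-Weisbach: V = √(2·ΔP·D/(f·L·ρ)). With ε/D = 2e-06/0.069 = 2.9e-05, iterate starting from f = 0.02:
  f = 0.02 → V = √(2·1.34e+04·0.069/(0.02·5.91·1130)) = 3.721 m/s; Re = ρVD/μ = 2.872e+05; f → 0.01482
  f = 0.01482 → V = 4.323 m/s; Re = 3.337e+05; f → 0.01445
  f = 0.01445 → V = 4.378 m/s; Re = 3.38e+05; f → 0.01442
Converged (Δf/f < 1%). With the final f = 0.01442: V = √(2·1.34e+04·0.069/(0.01442·5.91·1130)) = 4.383 m/s.
Q = V·A = 4.383·(π/4·0.069²) = 0.01639 m³/s = 0.0164 m³/s.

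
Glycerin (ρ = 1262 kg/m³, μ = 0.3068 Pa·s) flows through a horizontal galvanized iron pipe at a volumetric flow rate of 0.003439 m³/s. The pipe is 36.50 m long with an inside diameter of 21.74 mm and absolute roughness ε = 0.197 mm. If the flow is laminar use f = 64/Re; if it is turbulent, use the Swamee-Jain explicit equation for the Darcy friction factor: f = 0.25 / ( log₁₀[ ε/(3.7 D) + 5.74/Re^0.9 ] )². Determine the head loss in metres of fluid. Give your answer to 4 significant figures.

Cross-sectional area A = πD²/4 = π(0.02174)²/4 = 0.0003712 m²; mean velocity V = Q/A = 0.003439/0.0003712 = 9.265 m/s.
Reynolds number Re = ρVD/μ = 1262 · 9.265 · 0.02174 / 0.307 = 828.5.
Re < 2300 → laminar flow, so f = 64/Re = 64/828.5 = 0.07725 (the turbulent correlation is not needed).
Darcy-Weisbach: ΔP = f(L/D)(ρV²/2) = 0.07725·(36.5/0.02174)·(1262·9.265²/2) = 0.07725·1679·5.416e+04 = 7.024e+06 Pa.
Head loss h_f = ΔP/(ρg) = 7.024e+06/(1262·9.81) = 567.4 m.

h_f ≈ 567.4 m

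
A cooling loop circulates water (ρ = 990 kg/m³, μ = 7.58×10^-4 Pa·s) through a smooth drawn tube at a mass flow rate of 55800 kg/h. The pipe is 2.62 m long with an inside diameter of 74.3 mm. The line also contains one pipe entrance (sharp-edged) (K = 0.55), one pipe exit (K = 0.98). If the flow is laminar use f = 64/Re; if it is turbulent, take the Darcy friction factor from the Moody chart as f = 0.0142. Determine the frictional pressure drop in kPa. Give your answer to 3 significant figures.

ṁ = 55800 kg/h = 55800/3600 = 15.5 kg/s.
A = πD²/4 = π(0.0743)²/4 = 0.004336 m²; mean velocity V = ṁ/(ρA) = 15.5/(990 · 0.004336) = 3.611 m/s.
Reynolds number Re = ρVD/μ = 990 · 3.611 · 0.0743 / 0.000758 = 3.504e+05.
Re > 4000 → turbulent; use the Moody-chart value f = 0.0142.
Total minor-loss coefficient ΣK = 1·0.55 + 1·0.98 = 1.53.
ΔP = [f·L/D + ΣK]·(ρV²/2) = [0.0142·2.62/0.0743 + 1.53]·(990·3.611²/2) = [0.5007 + 1.53]·6455 = 1.311e+04 Pa.
ΔP = 1.311e+04 Pa = 13.1 kPa.

ΔP ≈ 13.1 kPa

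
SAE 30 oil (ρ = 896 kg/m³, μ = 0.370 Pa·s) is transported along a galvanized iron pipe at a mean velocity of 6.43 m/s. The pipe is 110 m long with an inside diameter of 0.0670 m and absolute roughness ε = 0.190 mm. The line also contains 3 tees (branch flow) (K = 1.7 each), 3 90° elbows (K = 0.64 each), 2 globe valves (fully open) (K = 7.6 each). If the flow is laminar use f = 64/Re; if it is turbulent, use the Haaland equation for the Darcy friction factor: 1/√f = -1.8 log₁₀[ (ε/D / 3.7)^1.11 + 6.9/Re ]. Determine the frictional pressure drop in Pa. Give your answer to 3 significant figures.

Reynolds number Re = ρVD/μ = 896 · 6.43 · 0.067 / 0.37 = 1043.
Re < 2300 → laminar flow, so f = 64/Re = 64/1043 = 0.06135 (the turbulent correlation is not needed).
Total minor-loss coefficient ΣK = 3·1.7 + 3·0.64 + 2·7.6 = 22.2.
ΔP = [f·L/D + ΣK]·(ρV²/2) = [0.06135·110/0.067 + 22.2]·(896·6.43²/2) = [100.7 + 22.2]·1.852e+04 = 2.277e+06 Pa.

ΔP ≈ 2.28×10^6 Pa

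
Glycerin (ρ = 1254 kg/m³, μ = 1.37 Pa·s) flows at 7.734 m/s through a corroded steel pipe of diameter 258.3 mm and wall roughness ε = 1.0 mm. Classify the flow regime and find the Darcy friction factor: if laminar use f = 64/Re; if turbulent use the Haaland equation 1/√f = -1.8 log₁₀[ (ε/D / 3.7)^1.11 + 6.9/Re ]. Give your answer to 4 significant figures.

Re = ρVD/μ = 1254·7.734·0.2583/1.37 = 1829.
Re < 2300 → laminar, so f = 64/Re = 0.035 (roughness is irrelevant in laminar flow).

f ≈ 0.03500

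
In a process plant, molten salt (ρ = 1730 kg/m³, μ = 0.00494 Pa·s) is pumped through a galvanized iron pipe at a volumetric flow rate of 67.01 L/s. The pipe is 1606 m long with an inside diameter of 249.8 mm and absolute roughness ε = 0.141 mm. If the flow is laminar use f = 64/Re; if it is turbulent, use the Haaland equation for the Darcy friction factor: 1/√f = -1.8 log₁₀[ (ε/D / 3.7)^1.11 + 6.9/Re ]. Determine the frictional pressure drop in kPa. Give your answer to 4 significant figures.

Q = 67.01 L/s = 67.01/1000 = 0.06701 m³/s.
Cross-sectional area A = πD²/4 = π(0.2498)²/4 = 0.04901 m²; mean velocity V = Q/A = 0.06701/0.04901 = 1.367 m/s.
Reynolds number Re = ρVD/μ = 1730 · 1.367 · 0.2498 / 0.00494 = 1.196e+05.
Re > 4000 → turbulent. Relative roughness ε/D = 0.000141/0.2498 = 0.000564. Haaland: 1/√f = -1.8 log₁₀[(0.000564/3.7)^1.11 + 6.9/1.196e+05] = -1.8 log₁₀[5.8e-05 + 5.77e-05] = 7.086, so f = 0.01992.
Darcy-Weisbach: ΔP = f(L/D)(ρV²/2) = 0.01992·(1606/0.2498)·(1730·1.367²/2) = 0.01992·6429·1617 = 2.071e+05 Pa.
ΔP = 2.071e+05 Pa = 207.1 kPa.

ΔP ≈ 207.1 kPa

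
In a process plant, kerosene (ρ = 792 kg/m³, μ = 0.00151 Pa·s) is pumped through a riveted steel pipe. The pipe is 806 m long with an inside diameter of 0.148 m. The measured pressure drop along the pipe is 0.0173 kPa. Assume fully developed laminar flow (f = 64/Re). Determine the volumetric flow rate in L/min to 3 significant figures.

For laminar flow, f = 64/Re with Re = ρVD/μ, so Darcy-Weisbach reduces to ΔP = 32μLV/D². Solving for V: V = ΔP·D²/(32μL) = 17.3·(0.148)²/(32·0.00151·806) = 0.00973 m/s.
Check: Re = ρVD/μ = 792·0.00973·0.148/0.00151 = 755.3 < 2300, so the laminar assumption holds.
Q = V·A = 0.00973·(π/4·0.148²) = 0.0001674 m³/s = 10.0 L/min.

Q ≈ 10.0 L/min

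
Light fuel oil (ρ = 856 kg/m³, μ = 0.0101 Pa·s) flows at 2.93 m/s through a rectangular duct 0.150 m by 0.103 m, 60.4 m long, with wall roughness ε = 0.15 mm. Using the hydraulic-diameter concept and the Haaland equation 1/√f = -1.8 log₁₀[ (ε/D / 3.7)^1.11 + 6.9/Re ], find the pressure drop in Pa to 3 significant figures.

Hydraulic diameter D_h = 4A/P = 4·(0.15·0.103)/(2·(0.15+0.103)) = 0.0618/0.506 = 0.1221 m.
Re = ρVD_h/μ = 856·2.93·0.1221/0.0101 = 3.033e+04.
ε/D_h = 0.00015/0.1221 = 0.00123; Haaland gives 1/√f = -1.8 log₁₀[0.000138+0.000228] = 6.188, so f = 0.02612.
ΔP = f(L/D_h)(ρV²/2) = 0.02612·60.4/0.1221·3674 = 4.746e+04 Pa.

ΔP ≈ 47500 Pa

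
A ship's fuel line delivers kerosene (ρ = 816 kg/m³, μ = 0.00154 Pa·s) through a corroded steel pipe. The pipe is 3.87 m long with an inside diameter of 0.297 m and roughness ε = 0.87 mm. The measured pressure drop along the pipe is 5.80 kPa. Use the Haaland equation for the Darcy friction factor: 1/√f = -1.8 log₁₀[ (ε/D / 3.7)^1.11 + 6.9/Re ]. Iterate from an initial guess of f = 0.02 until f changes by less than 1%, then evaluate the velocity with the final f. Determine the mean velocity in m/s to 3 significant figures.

V ≈ 6.46 m/s

Rearranging Darcy-Weisbach: V = √(2·ΔP·D/(f·L·ρ)). With ε/D = 0.00087/0.297 = 0.00293, iterate starting from f = 0.02:
  f = 0.02 → V = √(2·5800·0.297/(0.02·3.87·816)) = 7.386 m/s; Re = ρVD/μ = 1.162e+06; f → 0.02615
  f = 0.02615 → V = 6.459 m/s; Re = 1.016e+06; f → 0.02617
Converged (Δf/f < 1%). With the final f = 0.02617: V = √(2·5800·0.297/(0.02617·3.87·816)) = 6.457 m/s.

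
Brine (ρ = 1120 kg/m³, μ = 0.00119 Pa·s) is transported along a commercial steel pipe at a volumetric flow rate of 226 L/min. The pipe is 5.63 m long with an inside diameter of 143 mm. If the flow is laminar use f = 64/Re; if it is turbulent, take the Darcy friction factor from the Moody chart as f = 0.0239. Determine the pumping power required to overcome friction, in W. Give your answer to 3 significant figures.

P ≈ 0.109 W

Q = 226 L/min = 226/60000 = 0.003767 m³/s.
Cross-sectional area A = πD²/4 = π(0.143)²/4 = 0.01606 m²; mean velocity V = Q/A = 0.003767/0.01606 = 0.2345 m/s.
Reynolds number Re = ρVD/μ = 1120 · 0.2345 · 0.143 / 0.00119 = 3.156e+04.
Re > 4000 → turbulent; use the Moody-chart value f = 0.0239.
Darcy-Weisbach: ΔP = f(L/D)(ρV²/2) = 0.0239·(5.63/0.143)·(1120·0.2345²/2) = 0.0239·39.37·30.8 = 28.98 Pa.
Pumping power P = QΔP = 0.003767·28.98 = 0.1092 W = 0.109 W.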